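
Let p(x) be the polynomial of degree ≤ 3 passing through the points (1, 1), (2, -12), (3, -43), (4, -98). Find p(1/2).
21/8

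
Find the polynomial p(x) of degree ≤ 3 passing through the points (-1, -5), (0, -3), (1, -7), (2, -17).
-3*x**2 - x - 3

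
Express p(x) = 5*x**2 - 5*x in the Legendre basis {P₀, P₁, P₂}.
(5/3)P₀ + (-5)P₁ + (10/3)P₂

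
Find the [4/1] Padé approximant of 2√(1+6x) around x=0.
(243*x**4/20 - 54*x**3/5 + 81*x**2/5 + 72*x/5 + 2)/(21*x/5 + 1)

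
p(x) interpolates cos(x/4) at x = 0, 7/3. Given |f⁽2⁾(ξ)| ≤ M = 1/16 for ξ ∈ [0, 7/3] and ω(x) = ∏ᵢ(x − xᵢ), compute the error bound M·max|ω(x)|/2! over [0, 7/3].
49/1152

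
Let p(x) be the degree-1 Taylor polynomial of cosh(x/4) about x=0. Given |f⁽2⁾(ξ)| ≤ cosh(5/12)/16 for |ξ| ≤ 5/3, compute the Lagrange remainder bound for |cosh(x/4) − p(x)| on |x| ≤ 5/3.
25*cosh(5/12)/288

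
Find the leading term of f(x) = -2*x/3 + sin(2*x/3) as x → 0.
-4*x**3/81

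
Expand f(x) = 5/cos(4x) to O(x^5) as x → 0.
5 + 40*x**2 + 800*x**4/3 + O(x**5)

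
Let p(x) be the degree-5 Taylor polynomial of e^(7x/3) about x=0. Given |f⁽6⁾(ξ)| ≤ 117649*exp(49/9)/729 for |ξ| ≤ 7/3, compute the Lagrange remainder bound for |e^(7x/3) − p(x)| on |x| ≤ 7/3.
13841287201*exp(49/9)/382637520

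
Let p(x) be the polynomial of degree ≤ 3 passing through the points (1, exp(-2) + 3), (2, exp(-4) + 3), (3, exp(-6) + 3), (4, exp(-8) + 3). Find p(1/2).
(-35*exp(4) - 5 + 21*exp(2) + 35*exp(6) + 48*exp(8))*exp(-8)/16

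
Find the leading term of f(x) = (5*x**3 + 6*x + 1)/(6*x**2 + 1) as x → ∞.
5*x/6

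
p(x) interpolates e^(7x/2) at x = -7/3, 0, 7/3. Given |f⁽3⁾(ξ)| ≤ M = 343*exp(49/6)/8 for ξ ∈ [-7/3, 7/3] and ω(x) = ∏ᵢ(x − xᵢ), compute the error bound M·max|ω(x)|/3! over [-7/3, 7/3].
117649*sqrt(3)*exp(49/6)/5832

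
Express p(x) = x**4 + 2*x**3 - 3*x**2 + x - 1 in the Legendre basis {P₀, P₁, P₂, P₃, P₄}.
(-9/5)P₀ + (11/5)P₁ + (-10/7)P₂ + (4/5)P₃ + (8/35)P₄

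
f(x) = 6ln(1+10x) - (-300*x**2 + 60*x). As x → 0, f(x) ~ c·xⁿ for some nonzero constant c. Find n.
3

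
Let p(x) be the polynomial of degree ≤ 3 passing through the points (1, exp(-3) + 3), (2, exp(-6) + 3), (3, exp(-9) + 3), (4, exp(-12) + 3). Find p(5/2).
(-exp(9) - 1 + 9*exp(3) + 9*exp(6) + 48*exp(12))*exp(-12)/16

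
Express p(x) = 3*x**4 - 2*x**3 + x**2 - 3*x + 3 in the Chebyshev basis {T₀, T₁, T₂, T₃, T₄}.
(37/8)T₀ + (-9/2)T₁ + (2)T₂ + (-1/2)T₃ + (3/8)T₄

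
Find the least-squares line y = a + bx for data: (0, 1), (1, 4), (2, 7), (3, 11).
a = 4/5, b = 33/10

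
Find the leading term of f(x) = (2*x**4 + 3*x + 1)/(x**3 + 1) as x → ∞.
2*x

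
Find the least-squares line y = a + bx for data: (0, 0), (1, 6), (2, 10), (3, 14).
a = 3/5, b = 23/5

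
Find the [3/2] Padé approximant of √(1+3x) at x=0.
(27*x**3/32 + 81*x**2/16 + 9*x/2 + 1)/(27*x**2/16 + 3*x + 1)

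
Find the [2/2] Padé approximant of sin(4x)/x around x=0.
(4 - 112*x**2/15)/(4*x**2/5 + 1)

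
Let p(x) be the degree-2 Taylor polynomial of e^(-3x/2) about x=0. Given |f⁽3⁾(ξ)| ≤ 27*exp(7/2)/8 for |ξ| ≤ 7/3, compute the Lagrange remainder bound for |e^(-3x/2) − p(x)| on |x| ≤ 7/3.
343*exp(7/2)/48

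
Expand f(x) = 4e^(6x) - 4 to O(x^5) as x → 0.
24*x + 72*x**2 + 144*x**3 + 216*x**4 + O(x**5)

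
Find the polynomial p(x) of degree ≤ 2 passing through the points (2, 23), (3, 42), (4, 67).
3*x**2 + 4*x + 3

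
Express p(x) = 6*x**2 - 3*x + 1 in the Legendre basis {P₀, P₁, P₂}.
(3)P₀ + (-3)P₁ + (4)P₂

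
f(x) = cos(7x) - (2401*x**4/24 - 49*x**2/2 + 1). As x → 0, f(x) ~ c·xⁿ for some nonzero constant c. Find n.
6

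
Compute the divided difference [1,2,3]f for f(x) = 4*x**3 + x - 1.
24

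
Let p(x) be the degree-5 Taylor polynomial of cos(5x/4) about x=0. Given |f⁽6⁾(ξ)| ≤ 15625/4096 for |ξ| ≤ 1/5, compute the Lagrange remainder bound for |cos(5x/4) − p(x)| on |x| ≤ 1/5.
1/2949120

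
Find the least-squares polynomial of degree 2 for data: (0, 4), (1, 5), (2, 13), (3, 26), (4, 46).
138/35 + (-25/14)x + (43/14)x²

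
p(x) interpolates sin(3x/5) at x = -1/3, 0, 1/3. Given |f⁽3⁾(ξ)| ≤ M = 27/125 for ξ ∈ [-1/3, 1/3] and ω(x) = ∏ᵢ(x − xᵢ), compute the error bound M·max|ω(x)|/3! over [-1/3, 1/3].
sqrt(3)/3375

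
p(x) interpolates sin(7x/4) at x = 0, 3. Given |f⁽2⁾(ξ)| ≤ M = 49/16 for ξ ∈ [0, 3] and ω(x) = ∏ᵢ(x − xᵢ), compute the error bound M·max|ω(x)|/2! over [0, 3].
441/128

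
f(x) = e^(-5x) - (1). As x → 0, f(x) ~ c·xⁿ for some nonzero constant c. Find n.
1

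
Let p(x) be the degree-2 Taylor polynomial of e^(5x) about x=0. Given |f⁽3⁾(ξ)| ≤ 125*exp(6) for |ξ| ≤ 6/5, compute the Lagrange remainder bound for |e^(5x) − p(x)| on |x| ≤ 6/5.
36*exp(6)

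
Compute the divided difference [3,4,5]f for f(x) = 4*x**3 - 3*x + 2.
48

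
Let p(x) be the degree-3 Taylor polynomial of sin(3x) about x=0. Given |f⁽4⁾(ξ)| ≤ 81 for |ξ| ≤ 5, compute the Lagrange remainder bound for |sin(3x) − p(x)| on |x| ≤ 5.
16875/8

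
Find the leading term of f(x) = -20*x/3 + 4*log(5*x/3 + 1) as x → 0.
-50*x**2/9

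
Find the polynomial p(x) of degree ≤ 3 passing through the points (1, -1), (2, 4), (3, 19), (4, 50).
x**3 - x**2 + x - 2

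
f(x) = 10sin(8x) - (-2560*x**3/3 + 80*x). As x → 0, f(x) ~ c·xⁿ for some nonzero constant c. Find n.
5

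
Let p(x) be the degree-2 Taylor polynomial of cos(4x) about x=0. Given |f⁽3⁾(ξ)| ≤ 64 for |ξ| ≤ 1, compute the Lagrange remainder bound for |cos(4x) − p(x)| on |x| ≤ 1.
32/3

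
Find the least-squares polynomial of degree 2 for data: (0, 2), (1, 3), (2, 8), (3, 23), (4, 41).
73/35 + (-97/35)x + (22/7)x²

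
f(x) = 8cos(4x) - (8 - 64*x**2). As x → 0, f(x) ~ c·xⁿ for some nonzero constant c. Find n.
4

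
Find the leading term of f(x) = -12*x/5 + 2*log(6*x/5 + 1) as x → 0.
-36*x**2/25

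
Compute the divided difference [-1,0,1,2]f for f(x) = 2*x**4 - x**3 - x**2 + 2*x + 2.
3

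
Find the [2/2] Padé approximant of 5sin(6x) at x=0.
30*x/(6*x**2 + 1)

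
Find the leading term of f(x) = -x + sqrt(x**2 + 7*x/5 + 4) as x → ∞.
7/10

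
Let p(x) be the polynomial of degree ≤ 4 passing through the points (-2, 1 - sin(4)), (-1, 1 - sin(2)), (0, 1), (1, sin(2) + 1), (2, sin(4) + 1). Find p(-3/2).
-7*sin(2)/8 - 5*sin(4)/16 + 1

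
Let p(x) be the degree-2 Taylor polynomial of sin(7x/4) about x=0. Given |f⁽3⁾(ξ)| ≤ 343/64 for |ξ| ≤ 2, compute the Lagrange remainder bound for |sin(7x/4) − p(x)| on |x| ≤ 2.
343/48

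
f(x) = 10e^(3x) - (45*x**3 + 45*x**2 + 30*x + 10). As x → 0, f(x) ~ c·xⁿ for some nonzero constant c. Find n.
4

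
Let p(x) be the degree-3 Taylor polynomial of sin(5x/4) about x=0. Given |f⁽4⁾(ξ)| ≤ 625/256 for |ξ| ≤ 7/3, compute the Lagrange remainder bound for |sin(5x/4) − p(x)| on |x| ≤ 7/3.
1500625/497664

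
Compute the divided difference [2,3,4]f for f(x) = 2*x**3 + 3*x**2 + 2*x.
21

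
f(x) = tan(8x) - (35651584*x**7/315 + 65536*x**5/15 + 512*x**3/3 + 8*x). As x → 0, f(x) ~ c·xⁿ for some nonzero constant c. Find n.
9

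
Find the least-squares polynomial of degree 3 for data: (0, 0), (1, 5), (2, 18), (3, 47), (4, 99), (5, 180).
1/14 + (229/84)x + (23/28)x² + (7/6)x³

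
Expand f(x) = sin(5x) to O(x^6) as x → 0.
5*x - 125*x**3/6 + 625*x**5/24 + O(x**6)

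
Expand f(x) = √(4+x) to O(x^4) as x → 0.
2 + x/4 - x**2/64 + x**3/512 + O(x**4)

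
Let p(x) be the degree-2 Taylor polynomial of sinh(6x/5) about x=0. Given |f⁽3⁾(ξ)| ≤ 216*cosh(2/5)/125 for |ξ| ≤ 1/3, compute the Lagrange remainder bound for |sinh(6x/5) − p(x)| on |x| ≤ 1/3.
4*cosh(2/5)/375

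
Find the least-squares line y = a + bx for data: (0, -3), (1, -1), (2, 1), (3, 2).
a = -14/5, b = 17/10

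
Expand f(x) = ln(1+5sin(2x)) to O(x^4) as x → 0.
10*x - 50*x**2 + 980*x**3/3 + O(x**4)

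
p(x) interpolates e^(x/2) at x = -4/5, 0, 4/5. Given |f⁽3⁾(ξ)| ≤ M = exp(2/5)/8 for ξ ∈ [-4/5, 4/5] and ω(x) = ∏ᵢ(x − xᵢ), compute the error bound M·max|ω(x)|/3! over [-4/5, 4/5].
8*sqrt(3)*exp(2/5)/3375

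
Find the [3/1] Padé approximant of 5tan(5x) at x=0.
625*x**3/3 + 25*x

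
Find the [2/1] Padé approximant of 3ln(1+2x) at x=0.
2*x*(x + 3)/(4*x/3 + 1)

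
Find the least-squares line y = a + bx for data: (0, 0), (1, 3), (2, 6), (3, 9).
a = 0, b = 3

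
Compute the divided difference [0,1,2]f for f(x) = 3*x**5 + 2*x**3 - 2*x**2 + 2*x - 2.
49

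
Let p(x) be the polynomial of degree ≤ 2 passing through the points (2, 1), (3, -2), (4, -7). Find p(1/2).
7/4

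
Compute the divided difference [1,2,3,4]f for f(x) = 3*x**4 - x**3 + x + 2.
29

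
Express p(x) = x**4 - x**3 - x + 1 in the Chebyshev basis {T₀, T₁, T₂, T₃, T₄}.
(11/8)T₀ + (-7/4)T₁ + (1/2)T₂ + (-1/4)T₃ + (1/8)T₄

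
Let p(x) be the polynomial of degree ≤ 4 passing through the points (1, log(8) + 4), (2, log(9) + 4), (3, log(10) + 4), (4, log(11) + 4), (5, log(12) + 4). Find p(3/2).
log(9*11**(7/32)*2**(25/128)*3**(19/128)*5**(29/64)/5) + 4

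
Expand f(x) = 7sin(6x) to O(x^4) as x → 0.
42*x - 252*x**3 + O(x**4)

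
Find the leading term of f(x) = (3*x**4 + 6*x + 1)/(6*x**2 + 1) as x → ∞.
x**2/2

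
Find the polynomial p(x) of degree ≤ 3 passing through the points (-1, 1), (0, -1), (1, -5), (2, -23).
-2*x**3 - x**2 - x - 1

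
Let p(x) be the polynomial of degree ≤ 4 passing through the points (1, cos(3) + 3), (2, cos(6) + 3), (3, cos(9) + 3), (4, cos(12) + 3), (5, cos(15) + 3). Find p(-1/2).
1485*cos(9)/64 - 693*cos(6)/32 - 385*cos(12)/32 + 1155*cos(3)/128 + 315*cos(15)/128 + 3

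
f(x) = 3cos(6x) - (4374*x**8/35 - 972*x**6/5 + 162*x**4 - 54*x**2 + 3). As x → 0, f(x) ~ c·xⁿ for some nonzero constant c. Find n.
10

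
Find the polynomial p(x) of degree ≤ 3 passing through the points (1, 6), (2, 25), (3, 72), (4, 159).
2*x**3 + 2*x**2 - x + 3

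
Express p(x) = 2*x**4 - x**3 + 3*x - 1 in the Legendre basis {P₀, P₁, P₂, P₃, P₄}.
(-3/5)P₀ + (12/5)P₁ + (8/7)P₂ + (-2/5)P₃ + (16/35)P₄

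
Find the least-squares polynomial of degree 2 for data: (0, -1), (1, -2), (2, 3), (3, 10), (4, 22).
-6/5 + (-11/5)x + (2)x²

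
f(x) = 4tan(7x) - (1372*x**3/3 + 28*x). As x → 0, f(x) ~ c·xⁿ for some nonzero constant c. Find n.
5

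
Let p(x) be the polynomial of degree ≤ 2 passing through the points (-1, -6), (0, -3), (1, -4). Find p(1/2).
-3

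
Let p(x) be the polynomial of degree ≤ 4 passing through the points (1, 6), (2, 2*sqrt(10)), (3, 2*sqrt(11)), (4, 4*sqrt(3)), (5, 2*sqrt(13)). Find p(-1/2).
-693*sqrt(10)/16 - 385*sqrt(3)/8 + 315*sqrt(13)/64 + 3465/64 + 1485*sqrt(11)/32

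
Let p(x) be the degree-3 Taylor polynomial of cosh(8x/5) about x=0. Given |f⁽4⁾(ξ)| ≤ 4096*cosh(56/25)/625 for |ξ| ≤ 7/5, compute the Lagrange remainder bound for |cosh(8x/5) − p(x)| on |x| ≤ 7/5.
1229312*cosh(56/25)/1171875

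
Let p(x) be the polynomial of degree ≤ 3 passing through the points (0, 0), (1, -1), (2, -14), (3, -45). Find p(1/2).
5/8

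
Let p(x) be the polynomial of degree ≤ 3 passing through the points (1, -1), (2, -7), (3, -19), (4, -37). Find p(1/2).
-1/4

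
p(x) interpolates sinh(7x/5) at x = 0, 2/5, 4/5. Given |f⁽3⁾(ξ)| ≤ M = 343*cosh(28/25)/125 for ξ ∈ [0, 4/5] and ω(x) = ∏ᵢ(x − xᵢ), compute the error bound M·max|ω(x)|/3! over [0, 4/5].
2744*sqrt(3)*cosh(28/25)/421875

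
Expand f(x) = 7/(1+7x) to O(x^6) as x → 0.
7 - 49*x + 343*x**2 - 2401*x**3 + 16807*x**4 - 117649*x**5 + O(x**6)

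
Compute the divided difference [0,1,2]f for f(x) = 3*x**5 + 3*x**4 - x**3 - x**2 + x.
62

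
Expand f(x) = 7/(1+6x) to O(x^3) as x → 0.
7 - 42*x + 252*x**2 + O(x**3)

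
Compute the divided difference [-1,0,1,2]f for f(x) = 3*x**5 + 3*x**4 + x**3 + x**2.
22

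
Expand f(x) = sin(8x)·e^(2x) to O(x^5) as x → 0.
8*x + 16*x**2 - 208*x**3/3 - 160*x**4 + O(x**5)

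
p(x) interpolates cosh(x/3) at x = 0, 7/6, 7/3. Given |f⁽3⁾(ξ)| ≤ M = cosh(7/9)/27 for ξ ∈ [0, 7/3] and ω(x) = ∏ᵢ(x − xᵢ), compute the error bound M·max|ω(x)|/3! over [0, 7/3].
343*sqrt(3)*cosh(7/9)/157464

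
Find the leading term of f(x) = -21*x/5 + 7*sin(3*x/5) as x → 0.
-63*x**3/250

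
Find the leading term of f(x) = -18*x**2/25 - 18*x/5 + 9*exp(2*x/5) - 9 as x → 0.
12*x**3/125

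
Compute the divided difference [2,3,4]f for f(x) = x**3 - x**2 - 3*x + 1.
8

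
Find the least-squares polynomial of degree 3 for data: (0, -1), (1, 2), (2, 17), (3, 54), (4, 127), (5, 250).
-73/63 + (524/189)x + (-79/63)x² + (58/27)x³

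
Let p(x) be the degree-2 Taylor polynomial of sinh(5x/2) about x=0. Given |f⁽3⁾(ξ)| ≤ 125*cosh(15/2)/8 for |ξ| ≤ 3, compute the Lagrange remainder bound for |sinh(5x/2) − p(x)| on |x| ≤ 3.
1125*cosh(15/2)/16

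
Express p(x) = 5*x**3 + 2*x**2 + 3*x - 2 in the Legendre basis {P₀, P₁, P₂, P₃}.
(-4/3)P₀ + (6)P₁ + (4/3)P₂ + (2)P₃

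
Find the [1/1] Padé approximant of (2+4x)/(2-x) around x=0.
(2*x + 1)/(1 - x/2)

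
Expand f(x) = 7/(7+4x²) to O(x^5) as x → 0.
1 - 4*x**2/7 + 16*x**4/49 + O(x**5)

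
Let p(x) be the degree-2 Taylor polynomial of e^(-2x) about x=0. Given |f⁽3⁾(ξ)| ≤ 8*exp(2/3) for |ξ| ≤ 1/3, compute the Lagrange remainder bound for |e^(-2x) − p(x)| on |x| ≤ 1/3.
4*exp(2/3)/81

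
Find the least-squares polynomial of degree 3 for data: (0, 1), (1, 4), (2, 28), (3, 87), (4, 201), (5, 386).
8/9 + (-94/189)x + (145/126)x² + (155/54)x³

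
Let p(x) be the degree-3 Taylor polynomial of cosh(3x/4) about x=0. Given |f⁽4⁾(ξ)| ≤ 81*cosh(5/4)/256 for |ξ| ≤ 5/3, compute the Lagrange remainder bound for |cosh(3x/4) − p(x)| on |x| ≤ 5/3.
625*cosh(5/4)/6144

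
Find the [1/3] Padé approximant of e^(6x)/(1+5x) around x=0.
(7*x/3 + 1)/(26*x**3 - 43*x**2/3 + 4*x/3 + 1)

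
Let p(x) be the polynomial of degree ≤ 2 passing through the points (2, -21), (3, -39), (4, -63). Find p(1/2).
-21/4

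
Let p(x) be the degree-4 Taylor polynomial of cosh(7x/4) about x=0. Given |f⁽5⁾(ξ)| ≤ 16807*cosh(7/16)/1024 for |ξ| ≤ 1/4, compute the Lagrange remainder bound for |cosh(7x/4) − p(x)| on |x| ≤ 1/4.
16807*cosh(7/16)/125829120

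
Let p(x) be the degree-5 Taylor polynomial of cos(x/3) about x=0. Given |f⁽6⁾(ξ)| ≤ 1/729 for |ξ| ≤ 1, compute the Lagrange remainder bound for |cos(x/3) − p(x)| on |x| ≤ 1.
1/524880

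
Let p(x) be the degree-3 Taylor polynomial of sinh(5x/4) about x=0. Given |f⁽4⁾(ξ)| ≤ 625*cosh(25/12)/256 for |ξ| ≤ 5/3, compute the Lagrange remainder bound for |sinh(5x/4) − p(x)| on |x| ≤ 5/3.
390625*cosh(25/12)/497664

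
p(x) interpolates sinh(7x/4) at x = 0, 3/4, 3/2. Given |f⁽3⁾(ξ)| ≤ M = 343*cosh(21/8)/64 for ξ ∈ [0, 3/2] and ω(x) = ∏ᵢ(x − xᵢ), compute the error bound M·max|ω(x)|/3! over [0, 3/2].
343*sqrt(3)*cosh(21/8)/4096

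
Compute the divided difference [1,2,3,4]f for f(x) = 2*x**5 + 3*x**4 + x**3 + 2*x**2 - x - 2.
161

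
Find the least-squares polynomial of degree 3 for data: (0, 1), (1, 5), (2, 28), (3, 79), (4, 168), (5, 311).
97/126 + (71/756)x + (26/9)x² + (205/108)x³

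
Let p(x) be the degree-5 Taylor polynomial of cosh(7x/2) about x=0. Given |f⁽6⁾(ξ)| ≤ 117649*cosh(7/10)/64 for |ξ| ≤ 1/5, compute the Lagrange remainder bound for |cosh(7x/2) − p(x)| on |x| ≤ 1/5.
117649*cosh(7/10)/720000000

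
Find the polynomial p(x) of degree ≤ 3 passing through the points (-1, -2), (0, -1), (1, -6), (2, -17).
-3*x**2 - 2*x - 1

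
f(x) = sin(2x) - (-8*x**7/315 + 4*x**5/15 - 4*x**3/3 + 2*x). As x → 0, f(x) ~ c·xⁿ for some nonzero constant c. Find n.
9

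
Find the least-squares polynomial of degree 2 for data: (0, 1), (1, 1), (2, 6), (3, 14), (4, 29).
39/35 + (-177/70)x + (33/14)x²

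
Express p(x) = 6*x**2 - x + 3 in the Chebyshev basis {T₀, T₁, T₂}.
(6)T₀ - T₁ + (3)T₂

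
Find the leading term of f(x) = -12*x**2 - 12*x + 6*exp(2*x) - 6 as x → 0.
8*x**3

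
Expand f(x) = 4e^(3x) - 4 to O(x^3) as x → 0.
12*x + 18*x**2 + O(x**3)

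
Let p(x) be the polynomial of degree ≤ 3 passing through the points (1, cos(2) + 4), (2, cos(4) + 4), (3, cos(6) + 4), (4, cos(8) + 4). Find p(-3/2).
231*cos(2)/16 - 105*cos(8)/16 + 4 - 495*cos(4)/16 + 385*cos(6)/16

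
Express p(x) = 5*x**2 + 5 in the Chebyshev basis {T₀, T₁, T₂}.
(15/2)T₀ + (5/2)T₂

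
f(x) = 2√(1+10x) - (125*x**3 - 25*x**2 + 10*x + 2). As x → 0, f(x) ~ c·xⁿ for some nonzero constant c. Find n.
4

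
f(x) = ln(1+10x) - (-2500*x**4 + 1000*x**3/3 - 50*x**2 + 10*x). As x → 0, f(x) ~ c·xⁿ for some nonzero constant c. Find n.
5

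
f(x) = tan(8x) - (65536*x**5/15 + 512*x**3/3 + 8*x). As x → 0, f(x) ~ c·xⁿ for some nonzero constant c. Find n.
7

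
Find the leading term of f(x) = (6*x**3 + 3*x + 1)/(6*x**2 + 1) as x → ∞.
x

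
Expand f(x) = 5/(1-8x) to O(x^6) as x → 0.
5 + 40*x + 320*x**2 + 2560*x**3 + 20480*x**4 + 163840*x**5 + O(x**6)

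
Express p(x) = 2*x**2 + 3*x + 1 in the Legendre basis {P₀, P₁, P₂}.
(5/3)P₀ + (3)P₁ + (4/3)P₂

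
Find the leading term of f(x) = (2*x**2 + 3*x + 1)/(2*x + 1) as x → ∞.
x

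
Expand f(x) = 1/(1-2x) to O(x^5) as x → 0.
1 + 2*x + 4*x**2 + 8*x**3 + 16*x**4 + O(x**5)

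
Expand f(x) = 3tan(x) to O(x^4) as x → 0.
3*x + x**3 + O(x**4)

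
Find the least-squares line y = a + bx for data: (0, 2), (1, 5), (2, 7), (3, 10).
a = 21/10, b = 13/5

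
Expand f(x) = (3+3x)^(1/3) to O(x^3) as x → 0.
3**(1/3) + 3**(1/3)*x/3 - 3**(1/3)*x**2/9 + O(x**3)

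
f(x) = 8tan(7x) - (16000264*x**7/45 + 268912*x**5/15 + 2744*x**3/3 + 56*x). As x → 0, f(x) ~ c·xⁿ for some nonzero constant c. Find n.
9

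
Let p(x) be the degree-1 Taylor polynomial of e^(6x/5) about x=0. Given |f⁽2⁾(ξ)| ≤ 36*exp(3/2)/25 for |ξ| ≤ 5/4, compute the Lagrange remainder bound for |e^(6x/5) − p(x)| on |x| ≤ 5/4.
9*exp(3/2)/8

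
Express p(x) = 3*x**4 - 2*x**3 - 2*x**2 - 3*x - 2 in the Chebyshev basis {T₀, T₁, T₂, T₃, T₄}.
(-15/8)T₀ + (-9/2)T₁ + (1/2)T₂ + (-1/2)T₃ + (3/8)T₄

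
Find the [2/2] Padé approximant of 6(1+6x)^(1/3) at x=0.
(56*x**2 + 42*x + 6)/(10*x**2/3 + 5*x + 1)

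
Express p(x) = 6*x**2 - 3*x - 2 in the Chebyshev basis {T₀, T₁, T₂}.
T₀ + (-3)T₁ + (3)T₂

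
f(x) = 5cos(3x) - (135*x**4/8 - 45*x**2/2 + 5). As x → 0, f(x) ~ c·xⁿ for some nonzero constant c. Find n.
6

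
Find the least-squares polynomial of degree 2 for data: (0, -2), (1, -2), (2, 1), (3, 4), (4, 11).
-2 + (-4/5)x + x²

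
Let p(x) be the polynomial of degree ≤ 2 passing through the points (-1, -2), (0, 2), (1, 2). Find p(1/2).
5/2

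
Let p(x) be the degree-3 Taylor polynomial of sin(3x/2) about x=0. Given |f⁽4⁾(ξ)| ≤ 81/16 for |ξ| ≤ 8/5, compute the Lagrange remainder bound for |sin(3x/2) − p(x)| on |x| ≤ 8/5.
864/625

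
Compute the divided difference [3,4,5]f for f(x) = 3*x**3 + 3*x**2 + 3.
39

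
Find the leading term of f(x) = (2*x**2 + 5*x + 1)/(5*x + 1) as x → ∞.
2*x/5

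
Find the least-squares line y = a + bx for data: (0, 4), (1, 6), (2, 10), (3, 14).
a = 17/5, b = 17/5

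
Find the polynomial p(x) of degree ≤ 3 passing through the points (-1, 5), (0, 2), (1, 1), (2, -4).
-x**3 + x**2 - x + 2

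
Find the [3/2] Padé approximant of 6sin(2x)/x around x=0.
(12 - 28*x**2/5)/(x**2/5 + 1)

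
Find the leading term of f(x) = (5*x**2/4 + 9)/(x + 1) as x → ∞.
5*x/4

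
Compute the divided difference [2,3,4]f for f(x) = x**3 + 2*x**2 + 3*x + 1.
11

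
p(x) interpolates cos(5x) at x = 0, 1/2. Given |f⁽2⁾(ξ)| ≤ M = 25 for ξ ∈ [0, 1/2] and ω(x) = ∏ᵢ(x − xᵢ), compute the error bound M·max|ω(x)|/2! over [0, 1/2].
25/32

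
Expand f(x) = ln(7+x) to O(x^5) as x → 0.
log(7) + x/7 - x**2/98 + x**3/1029 - x**4/9604 + O(x**5)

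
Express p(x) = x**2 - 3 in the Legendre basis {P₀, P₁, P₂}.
(-8/3)P₀ + (2/3)P₂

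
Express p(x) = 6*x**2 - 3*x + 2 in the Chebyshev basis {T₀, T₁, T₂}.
(5)T₀ + (-3)T₁ + (3)T₂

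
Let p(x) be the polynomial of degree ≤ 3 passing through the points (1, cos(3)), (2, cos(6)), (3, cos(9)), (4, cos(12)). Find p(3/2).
5*cos(3)/16 + cos(12)/16 - 5*cos(9)/16 + 15*cos(6)/16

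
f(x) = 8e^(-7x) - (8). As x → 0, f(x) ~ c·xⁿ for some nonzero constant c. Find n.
1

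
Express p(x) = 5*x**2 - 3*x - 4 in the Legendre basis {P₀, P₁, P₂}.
(-7/3)P₀ + (-3)P₁ + (10/3)P₂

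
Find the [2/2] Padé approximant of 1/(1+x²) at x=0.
1/(x**2 + 1)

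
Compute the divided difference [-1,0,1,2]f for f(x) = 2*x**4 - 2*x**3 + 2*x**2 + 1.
2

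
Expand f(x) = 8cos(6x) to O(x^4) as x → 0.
8 - 144*x**2 + O(x**4)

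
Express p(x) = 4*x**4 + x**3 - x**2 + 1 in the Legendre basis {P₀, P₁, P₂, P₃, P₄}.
(22/15)P₀ + (3/5)P₁ + (34/21)P₂ + (2/5)P₃ + (32/35)P₄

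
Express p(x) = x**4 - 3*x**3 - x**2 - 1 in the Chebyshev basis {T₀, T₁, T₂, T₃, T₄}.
(-9/8)T₀ + (-9/4)T₁ + (-3/4)T₃ + (1/8)T₄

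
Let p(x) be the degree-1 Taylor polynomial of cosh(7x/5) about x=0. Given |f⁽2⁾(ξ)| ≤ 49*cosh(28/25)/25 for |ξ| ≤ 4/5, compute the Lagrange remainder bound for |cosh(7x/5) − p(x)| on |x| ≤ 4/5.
392*cosh(28/25)/625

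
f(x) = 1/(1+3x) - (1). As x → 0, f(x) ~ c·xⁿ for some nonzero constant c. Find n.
1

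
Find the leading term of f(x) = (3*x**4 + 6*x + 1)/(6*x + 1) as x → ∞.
x**3/2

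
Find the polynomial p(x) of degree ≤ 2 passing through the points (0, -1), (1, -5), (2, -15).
-3*x**2 - x - 1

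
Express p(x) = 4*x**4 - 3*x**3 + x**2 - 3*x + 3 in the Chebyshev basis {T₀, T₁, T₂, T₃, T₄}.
(5)T₀ + (-21/4)T₁ + (5/2)T₂ + (-3/4)T₃ + (1/2)T₄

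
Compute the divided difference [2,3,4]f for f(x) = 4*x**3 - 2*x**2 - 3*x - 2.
34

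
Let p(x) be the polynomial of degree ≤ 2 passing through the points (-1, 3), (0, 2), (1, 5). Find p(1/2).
3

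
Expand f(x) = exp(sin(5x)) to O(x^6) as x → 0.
1 + 5*x + 25*x**2/2 - 625*x**4/8 - 625*x**5/3 + O(x**6)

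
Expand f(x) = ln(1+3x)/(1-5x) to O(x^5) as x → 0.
3*x + 21*x**2/2 + 123*x**3/2 + 1149*x**4/4 + O(x**5)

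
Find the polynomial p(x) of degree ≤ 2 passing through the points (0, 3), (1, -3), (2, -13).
-2*x**2 - 4*x + 3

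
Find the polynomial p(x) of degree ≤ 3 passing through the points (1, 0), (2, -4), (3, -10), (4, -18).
-x**2 - x + 2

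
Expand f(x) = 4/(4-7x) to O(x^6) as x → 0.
1 + 7*x/4 + 49*x**2/16 + 343*x**3/64 + 2401*x**4/256 + 16807*x**5/1024 + O(x**6)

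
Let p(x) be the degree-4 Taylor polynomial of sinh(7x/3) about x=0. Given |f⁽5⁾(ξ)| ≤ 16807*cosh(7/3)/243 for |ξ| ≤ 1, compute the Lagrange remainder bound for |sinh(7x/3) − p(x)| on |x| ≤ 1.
16807*cosh(7/3)/29160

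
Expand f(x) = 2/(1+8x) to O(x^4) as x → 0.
2 - 16*x + 128*x**2 - 1024*x**3 + O(x**4)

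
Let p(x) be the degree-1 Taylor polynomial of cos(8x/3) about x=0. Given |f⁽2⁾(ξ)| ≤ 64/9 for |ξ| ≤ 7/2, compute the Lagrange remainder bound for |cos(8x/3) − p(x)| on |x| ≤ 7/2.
392/9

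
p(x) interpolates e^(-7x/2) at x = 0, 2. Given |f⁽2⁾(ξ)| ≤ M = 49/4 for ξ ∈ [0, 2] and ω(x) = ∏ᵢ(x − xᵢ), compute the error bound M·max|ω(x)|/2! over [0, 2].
49/8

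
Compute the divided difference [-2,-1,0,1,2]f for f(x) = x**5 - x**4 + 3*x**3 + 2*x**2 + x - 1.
-1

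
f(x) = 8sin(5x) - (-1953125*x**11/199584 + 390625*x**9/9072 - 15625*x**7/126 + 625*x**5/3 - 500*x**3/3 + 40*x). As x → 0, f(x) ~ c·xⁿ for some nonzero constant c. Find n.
13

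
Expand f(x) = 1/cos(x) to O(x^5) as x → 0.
1 + x**2/2 + 5*x**4/24 + O(x**5)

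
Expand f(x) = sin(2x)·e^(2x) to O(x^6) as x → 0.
2*x + 4*x**2 + 8*x**3/3 - 16*x**5/15 + O(x**6)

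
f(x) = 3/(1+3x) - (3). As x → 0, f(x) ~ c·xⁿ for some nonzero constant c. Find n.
1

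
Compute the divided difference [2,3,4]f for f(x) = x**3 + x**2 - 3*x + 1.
10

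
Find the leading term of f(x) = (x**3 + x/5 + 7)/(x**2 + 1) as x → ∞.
x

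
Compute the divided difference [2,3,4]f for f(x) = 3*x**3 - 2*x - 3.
27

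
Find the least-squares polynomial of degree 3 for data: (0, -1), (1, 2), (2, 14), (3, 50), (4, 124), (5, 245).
-101/126 + (935/756)x + (-289/252)x² + (58/27)x³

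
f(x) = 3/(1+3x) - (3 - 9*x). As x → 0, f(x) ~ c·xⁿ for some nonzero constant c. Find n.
2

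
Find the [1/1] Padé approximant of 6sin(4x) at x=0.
24*x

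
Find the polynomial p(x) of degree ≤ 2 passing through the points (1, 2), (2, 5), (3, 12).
2*x**2 - 3*x + 3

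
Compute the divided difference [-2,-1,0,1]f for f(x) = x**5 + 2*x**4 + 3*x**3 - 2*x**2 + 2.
4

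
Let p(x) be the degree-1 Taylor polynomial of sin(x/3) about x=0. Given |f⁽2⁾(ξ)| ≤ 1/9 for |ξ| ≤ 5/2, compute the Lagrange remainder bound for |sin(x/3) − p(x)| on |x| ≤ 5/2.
25/72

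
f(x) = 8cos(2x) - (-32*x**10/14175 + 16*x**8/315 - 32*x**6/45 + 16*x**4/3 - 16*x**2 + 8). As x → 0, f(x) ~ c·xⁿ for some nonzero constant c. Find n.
12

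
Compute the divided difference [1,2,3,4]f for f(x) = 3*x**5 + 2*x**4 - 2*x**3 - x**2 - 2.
213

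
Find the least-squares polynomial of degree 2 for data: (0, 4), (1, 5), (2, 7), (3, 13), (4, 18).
137/35 + (6/35)x + (6/7)x²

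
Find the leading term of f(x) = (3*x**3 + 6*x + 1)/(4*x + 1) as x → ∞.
3*x**2/4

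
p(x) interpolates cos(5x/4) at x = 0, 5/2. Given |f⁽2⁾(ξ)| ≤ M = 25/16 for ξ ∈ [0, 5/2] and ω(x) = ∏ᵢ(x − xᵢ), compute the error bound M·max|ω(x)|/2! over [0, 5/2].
625/512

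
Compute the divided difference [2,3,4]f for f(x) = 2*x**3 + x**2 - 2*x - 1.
19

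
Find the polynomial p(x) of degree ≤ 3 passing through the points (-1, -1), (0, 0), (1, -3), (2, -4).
x**3 - 2*x**2 - 2*x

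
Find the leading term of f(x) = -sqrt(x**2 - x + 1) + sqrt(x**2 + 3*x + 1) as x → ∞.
2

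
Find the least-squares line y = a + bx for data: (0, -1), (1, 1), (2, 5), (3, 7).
a = -6/5, b = 14/5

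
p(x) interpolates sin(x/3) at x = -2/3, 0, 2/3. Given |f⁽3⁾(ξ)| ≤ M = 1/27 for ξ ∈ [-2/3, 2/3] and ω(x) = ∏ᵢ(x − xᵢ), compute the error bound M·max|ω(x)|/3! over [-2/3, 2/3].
8*sqrt(3)/19683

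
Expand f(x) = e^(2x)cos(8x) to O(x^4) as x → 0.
1 + 2*x - 30*x**2 - 188*x**3/3 + O(x**4)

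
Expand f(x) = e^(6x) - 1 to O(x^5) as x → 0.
6*x + 18*x**2 + 36*x**3 + 54*x**4 + O(x**5)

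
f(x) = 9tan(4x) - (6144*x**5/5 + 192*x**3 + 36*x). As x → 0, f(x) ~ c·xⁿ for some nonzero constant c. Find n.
7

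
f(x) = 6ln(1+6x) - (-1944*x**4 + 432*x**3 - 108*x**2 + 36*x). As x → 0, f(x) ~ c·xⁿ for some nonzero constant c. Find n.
5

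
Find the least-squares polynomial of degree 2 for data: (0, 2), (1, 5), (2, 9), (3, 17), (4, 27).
76/35 + (37/35)x + (9/7)x²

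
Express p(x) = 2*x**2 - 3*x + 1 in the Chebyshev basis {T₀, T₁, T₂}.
(2)T₀ + (-3)T₁ + T₂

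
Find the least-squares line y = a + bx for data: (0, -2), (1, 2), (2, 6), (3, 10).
a = -2, b = 4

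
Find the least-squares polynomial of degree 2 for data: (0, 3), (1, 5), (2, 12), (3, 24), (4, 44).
114/35 + (-113/70)x + (41/14)x²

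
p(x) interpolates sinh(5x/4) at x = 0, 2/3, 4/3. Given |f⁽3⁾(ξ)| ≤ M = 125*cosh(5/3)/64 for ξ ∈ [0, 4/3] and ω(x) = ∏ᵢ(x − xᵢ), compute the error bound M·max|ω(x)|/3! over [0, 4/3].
125*sqrt(3)*cosh(5/3)/5832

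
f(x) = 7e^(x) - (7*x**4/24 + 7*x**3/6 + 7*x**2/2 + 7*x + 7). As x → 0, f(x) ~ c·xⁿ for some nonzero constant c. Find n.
5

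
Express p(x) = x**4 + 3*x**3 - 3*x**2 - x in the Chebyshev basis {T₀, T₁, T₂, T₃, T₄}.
(-9/8)T₀ + (5/4)T₁ - T₂ + (3/4)T₃ + (1/8)T₄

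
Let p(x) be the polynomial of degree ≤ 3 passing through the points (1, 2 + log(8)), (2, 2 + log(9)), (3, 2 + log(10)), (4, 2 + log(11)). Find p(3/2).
2 + log(3*11**(1/16)*2**(5/8)*3**(7/8)*5**(11/16)/5)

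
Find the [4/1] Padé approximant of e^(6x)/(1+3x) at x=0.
(162*x**4/5 + 72*x**3/5 + 54*x**2/5 + 18*x/5 + 1)/(3*x/5 + 1)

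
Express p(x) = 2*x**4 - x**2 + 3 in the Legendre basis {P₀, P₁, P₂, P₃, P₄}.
(46/15)P₀ + (10/21)P₂ + (16/35)P₄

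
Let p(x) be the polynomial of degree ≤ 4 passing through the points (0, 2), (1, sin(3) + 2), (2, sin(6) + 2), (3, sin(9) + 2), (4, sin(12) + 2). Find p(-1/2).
189*sin(6)/64 - 45*sin(9)/32 - 105*sin(3)/32 + 35*sin(12)/128 + 2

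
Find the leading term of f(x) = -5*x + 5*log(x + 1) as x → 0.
-5*x**2/2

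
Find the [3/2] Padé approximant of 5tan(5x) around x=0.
(-125*x**3/3 + 25*x)/(1 - 10*x**2)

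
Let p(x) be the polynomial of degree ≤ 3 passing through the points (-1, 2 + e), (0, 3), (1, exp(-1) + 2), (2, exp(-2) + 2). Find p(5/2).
(-35*e + 35 + (53 - 5*e)*exp(2))*exp(-2)/16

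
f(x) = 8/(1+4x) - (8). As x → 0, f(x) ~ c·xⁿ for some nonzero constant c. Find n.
1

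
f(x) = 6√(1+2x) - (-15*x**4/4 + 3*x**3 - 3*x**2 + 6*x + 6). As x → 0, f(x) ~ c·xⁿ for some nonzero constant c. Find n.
5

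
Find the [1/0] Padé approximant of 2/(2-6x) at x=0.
3*x + 1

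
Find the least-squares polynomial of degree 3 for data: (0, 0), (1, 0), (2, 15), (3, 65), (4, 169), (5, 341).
25/126 + (-2341/756)x + (-163/252)x² + (161/54)x³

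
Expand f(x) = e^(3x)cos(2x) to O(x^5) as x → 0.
1 + 3*x + 5*x**2/2 - 3*x**3/2 - 119*x**4/24 + O(x**5)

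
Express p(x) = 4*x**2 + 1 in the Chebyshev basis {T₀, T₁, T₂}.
(3)T₀ + (2)T₂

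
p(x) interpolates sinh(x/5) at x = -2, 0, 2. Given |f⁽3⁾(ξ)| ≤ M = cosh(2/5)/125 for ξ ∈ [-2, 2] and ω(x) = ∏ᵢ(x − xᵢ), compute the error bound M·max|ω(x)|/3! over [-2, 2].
8*sqrt(3)*cosh(2/5)/3375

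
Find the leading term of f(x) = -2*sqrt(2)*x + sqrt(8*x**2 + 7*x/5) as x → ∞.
7*sqrt(2)/40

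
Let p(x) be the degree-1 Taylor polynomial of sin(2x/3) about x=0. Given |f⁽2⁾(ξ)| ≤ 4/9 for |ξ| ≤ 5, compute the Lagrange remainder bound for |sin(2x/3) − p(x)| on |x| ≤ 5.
50/9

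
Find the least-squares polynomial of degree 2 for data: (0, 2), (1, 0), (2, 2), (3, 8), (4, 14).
58/35 + (-88/35)x + (10/7)x²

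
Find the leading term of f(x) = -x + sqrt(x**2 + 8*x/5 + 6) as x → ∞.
4/5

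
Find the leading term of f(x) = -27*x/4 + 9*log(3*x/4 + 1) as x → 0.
-81*x**2/32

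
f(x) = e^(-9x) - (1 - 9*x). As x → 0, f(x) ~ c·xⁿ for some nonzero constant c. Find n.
2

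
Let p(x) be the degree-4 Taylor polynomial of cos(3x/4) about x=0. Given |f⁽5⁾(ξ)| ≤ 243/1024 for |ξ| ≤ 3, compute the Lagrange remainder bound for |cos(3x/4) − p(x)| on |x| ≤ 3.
19683/40960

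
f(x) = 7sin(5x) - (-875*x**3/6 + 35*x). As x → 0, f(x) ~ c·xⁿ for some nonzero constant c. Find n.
5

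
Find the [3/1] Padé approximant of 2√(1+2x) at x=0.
(-x**3/4 + 3*x**2/2 + 9*x/2 + 2)/(5*x/4 + 1)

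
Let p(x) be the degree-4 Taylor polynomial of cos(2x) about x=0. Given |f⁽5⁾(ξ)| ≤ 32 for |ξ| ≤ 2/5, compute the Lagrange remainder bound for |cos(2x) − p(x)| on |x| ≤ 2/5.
128/46875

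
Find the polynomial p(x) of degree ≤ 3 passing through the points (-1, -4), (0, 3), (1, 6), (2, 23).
3*x**3 - 2*x**2 + 2*x + 3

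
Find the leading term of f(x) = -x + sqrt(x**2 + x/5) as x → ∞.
1/10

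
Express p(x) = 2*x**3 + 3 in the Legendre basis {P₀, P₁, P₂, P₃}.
(3)P₀ + (6/5)P₁ + (4/5)P₃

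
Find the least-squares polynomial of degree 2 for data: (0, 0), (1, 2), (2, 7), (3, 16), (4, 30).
1/5 + (-3/5)x + (2)x²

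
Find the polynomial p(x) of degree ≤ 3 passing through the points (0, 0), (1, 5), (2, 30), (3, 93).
3*x**3 + x**2 + x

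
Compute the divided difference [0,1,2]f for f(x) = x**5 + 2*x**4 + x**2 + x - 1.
30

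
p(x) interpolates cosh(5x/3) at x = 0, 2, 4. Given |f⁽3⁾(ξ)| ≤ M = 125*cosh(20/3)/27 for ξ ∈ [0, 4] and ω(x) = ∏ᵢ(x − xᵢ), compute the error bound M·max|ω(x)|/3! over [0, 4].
1000*sqrt(3)*cosh(20/3)/729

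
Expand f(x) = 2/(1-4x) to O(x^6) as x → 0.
2 + 8*x + 32*x**2 + 128*x**3 + 512*x**4 + 2048*x**5 + O(x**6)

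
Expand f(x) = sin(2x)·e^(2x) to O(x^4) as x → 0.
2*x + 4*x**2 + 8*x**3/3 + O(x**4)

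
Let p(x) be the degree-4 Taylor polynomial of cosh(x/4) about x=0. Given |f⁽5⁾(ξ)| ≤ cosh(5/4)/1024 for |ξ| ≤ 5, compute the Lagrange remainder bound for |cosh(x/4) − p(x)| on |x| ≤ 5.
625*cosh(5/4)/24576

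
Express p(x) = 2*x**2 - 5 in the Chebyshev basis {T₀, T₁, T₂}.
(-4)T₀ + T₂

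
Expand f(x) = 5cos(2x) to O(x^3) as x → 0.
5 - 10*x**2 + O(x**3)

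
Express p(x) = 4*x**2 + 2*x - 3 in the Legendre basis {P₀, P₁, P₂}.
(-5/3)P₀ + (2)P₁ + (8/3)P₂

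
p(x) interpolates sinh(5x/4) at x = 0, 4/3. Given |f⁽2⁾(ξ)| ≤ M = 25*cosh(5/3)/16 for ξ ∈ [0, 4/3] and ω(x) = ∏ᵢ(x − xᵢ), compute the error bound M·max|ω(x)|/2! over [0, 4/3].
25*cosh(5/3)/72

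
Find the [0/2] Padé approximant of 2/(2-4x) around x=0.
1/(1 - 2*x)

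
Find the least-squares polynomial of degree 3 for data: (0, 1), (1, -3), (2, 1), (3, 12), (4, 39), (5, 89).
2/3 + (-365/126)x + (-13/21)x² + (17/18)x³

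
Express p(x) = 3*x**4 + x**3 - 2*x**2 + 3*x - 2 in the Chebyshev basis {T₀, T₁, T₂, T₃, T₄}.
(-15/8)T₀ + (15/4)T₁ + (1/2)T₂ + (1/4)T₃ + (3/8)T₄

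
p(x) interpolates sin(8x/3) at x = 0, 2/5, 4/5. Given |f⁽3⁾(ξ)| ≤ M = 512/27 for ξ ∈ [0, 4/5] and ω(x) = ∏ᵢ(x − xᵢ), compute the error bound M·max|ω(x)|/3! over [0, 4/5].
4096*sqrt(3)/91125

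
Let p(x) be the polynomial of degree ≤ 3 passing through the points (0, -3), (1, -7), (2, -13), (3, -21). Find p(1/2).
-19/4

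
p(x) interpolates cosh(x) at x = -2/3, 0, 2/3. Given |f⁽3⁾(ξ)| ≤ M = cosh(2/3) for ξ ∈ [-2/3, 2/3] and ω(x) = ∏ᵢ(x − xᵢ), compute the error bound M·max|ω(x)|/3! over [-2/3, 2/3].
8*sqrt(3)*cosh(2/3)/729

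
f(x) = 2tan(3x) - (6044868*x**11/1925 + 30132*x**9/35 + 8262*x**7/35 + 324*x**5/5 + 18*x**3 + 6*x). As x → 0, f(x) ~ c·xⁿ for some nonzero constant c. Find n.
13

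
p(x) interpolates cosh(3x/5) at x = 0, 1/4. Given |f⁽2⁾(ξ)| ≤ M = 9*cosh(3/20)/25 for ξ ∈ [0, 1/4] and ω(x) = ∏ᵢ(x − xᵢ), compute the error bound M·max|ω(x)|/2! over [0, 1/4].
9*cosh(3/20)/3200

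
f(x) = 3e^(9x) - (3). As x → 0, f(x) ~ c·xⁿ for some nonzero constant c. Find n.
1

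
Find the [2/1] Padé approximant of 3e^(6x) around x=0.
(18*x**2 + 12*x + 3)/(1 - 2*x)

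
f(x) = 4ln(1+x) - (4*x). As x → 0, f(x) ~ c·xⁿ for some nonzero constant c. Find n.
2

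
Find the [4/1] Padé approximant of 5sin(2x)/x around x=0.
4*x**4/3 - 20*x**2/3 + 10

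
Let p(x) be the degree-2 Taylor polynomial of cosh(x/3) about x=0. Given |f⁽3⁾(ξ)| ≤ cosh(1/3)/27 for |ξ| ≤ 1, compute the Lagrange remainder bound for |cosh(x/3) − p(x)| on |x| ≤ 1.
cosh(1/3)/162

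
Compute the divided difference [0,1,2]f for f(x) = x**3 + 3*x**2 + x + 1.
6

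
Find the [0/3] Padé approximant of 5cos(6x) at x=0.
5/(18*x**2 + 1)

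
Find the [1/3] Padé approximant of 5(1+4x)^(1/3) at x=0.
(50*x/3 + 5)/(64*x**3/81 - 8*x**2/9 + 2*x + 1)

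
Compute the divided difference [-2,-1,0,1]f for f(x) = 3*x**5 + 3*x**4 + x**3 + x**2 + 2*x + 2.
10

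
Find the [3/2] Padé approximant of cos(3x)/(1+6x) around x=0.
(387*x**3/14 - 129*x**2/28 - 6*x + 1)/(1 - 1011*x**2/28)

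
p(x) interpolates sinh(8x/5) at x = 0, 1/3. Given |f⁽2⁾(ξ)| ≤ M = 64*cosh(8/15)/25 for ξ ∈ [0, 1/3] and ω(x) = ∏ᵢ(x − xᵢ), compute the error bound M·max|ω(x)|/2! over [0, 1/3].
8*cosh(8/15)/225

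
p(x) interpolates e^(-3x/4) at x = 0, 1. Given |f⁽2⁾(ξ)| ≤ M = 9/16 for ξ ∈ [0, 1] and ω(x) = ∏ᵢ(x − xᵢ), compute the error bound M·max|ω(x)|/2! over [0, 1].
9/128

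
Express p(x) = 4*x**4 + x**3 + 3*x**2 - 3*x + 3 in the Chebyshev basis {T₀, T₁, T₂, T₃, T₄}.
(6)T₀ + (-9/4)T₁ + (7/2)T₂ + (1/4)T₃ + (1/2)T₄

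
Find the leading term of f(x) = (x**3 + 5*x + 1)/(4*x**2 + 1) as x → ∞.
x/4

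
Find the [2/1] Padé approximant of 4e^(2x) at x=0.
(8*x**2/3 + 16*x/3 + 4)/(1 - 2*x/3)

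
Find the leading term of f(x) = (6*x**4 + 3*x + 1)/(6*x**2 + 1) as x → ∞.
x**2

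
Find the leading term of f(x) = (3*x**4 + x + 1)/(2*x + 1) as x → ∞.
3*x**3/2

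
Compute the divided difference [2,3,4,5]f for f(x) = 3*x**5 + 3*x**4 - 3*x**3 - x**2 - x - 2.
414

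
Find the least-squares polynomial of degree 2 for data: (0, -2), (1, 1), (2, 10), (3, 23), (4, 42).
-72/35 + (5/7)x + (18/7)x²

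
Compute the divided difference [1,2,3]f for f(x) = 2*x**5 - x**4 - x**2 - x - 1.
154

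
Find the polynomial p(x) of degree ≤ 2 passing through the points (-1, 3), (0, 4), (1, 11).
3*x**2 + 4*x + 4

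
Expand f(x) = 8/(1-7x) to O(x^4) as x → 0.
8 + 56*x + 392*x**2 + 2744*x**3 + O(x**4)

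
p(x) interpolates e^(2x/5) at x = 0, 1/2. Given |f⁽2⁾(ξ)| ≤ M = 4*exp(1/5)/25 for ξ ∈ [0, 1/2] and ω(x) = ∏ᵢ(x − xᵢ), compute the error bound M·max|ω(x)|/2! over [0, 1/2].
exp(1/5)/200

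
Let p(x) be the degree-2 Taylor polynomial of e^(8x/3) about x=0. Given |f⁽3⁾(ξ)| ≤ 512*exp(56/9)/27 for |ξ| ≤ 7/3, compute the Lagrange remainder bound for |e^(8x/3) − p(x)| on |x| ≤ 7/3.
87808*exp(56/9)/2187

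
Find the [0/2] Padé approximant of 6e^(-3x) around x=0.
6/(9*x**2/2 + 3*x + 1)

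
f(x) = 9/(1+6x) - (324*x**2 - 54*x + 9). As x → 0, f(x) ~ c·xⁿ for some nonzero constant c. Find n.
3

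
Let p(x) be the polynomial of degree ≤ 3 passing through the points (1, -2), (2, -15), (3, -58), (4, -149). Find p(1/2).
-9/8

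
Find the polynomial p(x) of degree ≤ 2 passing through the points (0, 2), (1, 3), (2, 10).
3*x**2 - 2*x + 2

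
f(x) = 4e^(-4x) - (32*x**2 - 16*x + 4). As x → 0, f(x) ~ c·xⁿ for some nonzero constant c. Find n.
3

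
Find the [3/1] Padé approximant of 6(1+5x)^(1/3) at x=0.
(-250*x**3/27 + 50*x**2/3 + 30*x + 6)/(10*x/3 + 1)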